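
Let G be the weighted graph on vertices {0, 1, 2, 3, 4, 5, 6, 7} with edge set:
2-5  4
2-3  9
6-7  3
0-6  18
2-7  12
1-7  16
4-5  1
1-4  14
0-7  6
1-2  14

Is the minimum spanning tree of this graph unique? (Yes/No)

Sort edges by weight, then run Kruskal:
4-5 (1): add — endpoints in different components.
6-7 (3): add — endpoints in different components.
2-5 (4): add — endpoints in different components.
0-7 (6): add — endpoints in different components.
2-3 (9): add — endpoints in different components.
2-7 (12): add — endpoints in different components.
1-2 (14): add — endpoints in different components.
Non-tree edge 1-4 has weight 14, equal to the heaviest edge on its tree cycle — swapping gives another MST of the same weight. Not unique.

No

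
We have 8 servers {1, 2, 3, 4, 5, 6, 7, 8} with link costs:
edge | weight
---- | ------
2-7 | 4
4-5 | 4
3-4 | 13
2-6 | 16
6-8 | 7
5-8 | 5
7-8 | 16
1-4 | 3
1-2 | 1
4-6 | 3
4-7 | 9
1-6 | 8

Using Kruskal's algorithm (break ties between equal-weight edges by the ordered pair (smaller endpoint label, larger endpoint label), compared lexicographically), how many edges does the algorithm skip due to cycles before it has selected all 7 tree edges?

Sort edges by weight, then run Kruskal:
1-2 (1): add — endpoints in different components.
1-4 (3): add — endpoints in different components.
4-6 (3): add — endpoints in different components.
2-7 (4): add — endpoints in different components.
4-5 (4): add — endpoints in different components.
5-8 (5): add — endpoints in different components.
6-8 (7): skip — 6 and 8 already connected.
1-6 (8): skip — 1 and 6 already connected.
4-7 (9): skip — 4 and 7 already connected.
3-4 (13): add — endpoints in different components.
Edges rejected before the tree was complete: 3.

3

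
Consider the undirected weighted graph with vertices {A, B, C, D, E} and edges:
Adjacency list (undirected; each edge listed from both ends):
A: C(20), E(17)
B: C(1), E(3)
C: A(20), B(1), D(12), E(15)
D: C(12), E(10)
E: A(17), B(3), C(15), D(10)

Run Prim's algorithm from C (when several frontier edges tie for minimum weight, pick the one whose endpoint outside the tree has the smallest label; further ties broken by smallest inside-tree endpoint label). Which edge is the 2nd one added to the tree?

B-E

Grow the tree from C using Prim:
Step 1: cheapest edge leaving the tree is B–C (1); add B.
Step 2: cheapest edge leaving the tree is B–E (3); add E.
Step 3: cheapest edge leaving the tree is D–E (10); add D.
Step 4: cheapest edge leaving the tree is A–E (17); add A.
The 2nd edge added is B–E.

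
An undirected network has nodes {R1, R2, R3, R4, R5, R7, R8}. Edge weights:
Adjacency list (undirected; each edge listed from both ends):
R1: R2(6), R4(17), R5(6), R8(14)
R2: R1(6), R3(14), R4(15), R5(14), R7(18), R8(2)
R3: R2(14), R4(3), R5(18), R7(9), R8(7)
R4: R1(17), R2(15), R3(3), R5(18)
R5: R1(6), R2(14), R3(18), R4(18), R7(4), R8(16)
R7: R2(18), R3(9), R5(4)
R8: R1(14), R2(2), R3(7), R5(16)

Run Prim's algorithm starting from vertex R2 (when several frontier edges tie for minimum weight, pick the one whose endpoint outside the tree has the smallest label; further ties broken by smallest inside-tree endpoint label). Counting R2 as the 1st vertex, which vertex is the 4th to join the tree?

Prim, starting at R2.
Step 1: cheapest edge leaving the tree is R2-R8 (2); add R8.
Step 2: cheapest edge leaving the tree is R1-R2 (6); add R1.
Step 3: cheapest edge leaving the tree is R1-R5 (6); add R5.
Step 4: cheapest edge leaving the tree is R5-R7 (4); add R7.
Step 5: cheapest edge leaving the tree is R3-R8 (7); add R3.
Step 6: cheapest edge leaving the tree is R3-R4 (3); add R4.
Vertex order: R2, R8, R1, R5, R7, R3, R4. The 4th vertex is R5.

R5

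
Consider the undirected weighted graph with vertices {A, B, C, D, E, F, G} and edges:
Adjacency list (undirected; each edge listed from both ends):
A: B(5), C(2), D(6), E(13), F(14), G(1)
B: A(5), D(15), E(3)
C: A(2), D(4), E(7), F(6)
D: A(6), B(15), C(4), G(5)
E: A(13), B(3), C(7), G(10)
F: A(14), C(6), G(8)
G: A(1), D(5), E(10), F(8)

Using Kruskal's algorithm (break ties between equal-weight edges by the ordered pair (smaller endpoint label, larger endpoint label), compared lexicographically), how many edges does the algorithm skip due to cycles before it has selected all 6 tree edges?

Kruskal: consider edges lightest-first.
A-G (1): add. Components now {A,G} {B} {C} {D} {E} {F}
A-C (2): add. Components now {A,C,G} {B} {D} {E} {F}
B-E (3): add. Components now {A,C,G} {B,E} {D} {F}
C-D (4): add. Components now {A,C,D,G} {B,E} {F}
A-B (5): add. Components now {A,B,C,D,E,G} {F}
D-G (5): skip — D and G already connected.
A-D (6): skip — A and D already connected.
C-F (6): add. Components now {A,B,C,D,E,F,G}
Edges rejected before the tree was complete: 2.

2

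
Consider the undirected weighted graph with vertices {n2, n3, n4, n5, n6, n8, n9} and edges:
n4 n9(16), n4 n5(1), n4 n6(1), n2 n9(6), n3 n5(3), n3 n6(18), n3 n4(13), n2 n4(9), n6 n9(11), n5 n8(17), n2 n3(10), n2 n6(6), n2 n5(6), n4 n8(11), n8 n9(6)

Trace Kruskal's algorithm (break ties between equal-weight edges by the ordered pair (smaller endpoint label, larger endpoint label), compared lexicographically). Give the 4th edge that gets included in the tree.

n2-n5

Sort edges by weight, then run Kruskal:
n4 n5 (1): add. Components now {n6} {n8} {n3} {n2} {n9} {n4,n5}
n4 n6 (1): add. Components now {n4,n5,n6} {n8} {n3} {n2} {n9}
n3 n5 (3): add. Components now {n3,n4,n5,n6} {n8} {n2} {n9}
n2 n5 (6): add. Components now {n2,n3,n4,n5,n6} {n8} {n9}
n2 n6 (6): skip — n6 and n2 already connected.
n2 n9 (6): add. Components now {n2,n3,n4,n5,n6,n9} {n8}
n8 n9 (6): add. Components now {n2,n3,n4,n5,n6,n8,n9}
The 4th edge added is n2 n5.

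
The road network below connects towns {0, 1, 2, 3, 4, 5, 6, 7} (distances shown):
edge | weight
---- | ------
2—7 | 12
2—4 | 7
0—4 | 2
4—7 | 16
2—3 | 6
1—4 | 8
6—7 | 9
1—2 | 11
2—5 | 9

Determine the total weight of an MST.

Sort edges by weight, then run Kruskal:
0—4 (2): add — endpoints in different components.
2—3 (6): add — endpoints in different components.
2—4 (7): add — endpoints in different components.
1—4 (8): add — endpoints in different components.
2—5 (9): add — endpoints in different components.
6—7 (9): add — endpoints in different components.
1—2 (11): skip — 1 and 2 already connected.
2—7 (12): add — endpoints in different components.
MST edges: 0—4, 2—3, 2—4, 1—4, 2—5, 6—7, 2—7; total weight 2+6+7+8+9+9+12 = 53.

53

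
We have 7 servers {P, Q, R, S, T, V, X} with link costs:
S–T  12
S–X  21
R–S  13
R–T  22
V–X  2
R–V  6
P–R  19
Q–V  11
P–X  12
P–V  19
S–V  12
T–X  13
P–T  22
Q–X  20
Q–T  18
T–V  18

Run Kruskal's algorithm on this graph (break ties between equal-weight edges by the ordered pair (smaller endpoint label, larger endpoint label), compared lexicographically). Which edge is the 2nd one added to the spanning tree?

R-V

Kruskal: consider edges lightest-first.
V–X (2): add. Components now {V,X} {R} {P} {T} {Q} {S}
R–V (6): add. Components now {R,V,X} {P} {T} {Q} {S}
Q–V (11): add. Components now {Q,R,V,X} {P} {T} {S}
P–X (12): add. Components now {P,Q,R,V,X} {T} {S}
S–T (12): add. Components now {P,Q,R,V,X} {S,T}
S–V (12): add. Components now {P,Q,R,S,T,V,X}
The 2nd edge added is R–V.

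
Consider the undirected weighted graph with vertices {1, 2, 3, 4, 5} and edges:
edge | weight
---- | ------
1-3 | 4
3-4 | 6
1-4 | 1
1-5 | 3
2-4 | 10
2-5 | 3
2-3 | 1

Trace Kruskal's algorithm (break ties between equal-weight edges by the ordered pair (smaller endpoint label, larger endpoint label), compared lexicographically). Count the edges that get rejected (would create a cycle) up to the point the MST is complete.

Kruskal's algorithm — process edges by increasing weight (ties by edge label):
1-4 (1): add — endpoints in different components.
2-3 (1): add — endpoints in different components.
1-5 (3): add — endpoints in different components.
2-5 (3): add — endpoints in different components.
Edges rejected before the tree was complete: 0.

0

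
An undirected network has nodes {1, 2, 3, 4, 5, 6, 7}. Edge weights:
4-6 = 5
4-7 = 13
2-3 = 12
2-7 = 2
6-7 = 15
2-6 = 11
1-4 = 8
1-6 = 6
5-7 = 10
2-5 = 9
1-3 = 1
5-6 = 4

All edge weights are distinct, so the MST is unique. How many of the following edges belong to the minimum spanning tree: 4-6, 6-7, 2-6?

Sort edges by weight, then run Kruskal:
1-3 (1): add — endpoints in different components.
2-7 (2): add — endpoints in different components.
5-6 (4): add — endpoints in different components.
4-6 (5): add — endpoints in different components.
1-6 (6): add — endpoints in different components.
1-4 (8): skip — 1 and 4 already connected.
2-5 (9): add — endpoints in different components.
MST edge set: {1-3, 2-7, 5-6, 4-6, 1-6, 2-5}.
Of the listed edges, {4-6} are in the MST → 1.

1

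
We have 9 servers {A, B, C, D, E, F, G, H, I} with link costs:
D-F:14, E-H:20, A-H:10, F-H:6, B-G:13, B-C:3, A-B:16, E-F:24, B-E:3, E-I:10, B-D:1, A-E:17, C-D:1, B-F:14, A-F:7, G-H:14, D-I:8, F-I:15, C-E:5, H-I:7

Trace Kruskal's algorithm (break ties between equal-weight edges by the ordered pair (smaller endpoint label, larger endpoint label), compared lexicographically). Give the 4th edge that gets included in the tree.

Kruskal's algorithm — process edges by increasing weight (ties by edge label):
B-D (1): add — endpoints in different components.
C-D (1): add — endpoints in different components.
B-C (3): skip — B and C already connected.
B-E (3): add — endpoints in different components.
C-E (5): skip — C and E already connected.
F-H (6): add — endpoints in different components.
A-F (7): add — endpoints in different components.
H-I (7): add — endpoints in different components.
D-I (8): add — endpoints in different components.
A-H (10): skip — A and H already connected.
E-I (10): skip — E and I already connected.
B-G (13): add — endpoints in different components.
The 4th edge added is F-H.

F-H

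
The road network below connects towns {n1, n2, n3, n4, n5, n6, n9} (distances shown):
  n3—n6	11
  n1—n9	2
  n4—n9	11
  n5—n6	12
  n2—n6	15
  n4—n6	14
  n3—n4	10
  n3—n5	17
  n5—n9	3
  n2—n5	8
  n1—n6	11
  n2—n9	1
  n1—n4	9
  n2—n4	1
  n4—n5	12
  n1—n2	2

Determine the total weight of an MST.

28

Prim, starting at n5.
Step 1: cheapest edge leaving the tree is n5—n9 (3); add n9.
Step 2: cheapest edge leaving the tree is n2—n9 (1); add n2.
Step 3: cheapest edge leaving the tree is n2—n4 (1); add n4.
Step 4: cheapest edge leaving the tree is n1—n2 (2); add n1.
Step 5: cheapest edge leaving the tree is n3—n4 (10); add n3.
Step 6: cheapest edge leaving the tree is n1—n6 (11); add n6.
MST edges: n5—n9, n2—n9, n2—n4, n1—n2, n3—n4, n1—n6; total weight 3+1+1+2+10+11 = 28.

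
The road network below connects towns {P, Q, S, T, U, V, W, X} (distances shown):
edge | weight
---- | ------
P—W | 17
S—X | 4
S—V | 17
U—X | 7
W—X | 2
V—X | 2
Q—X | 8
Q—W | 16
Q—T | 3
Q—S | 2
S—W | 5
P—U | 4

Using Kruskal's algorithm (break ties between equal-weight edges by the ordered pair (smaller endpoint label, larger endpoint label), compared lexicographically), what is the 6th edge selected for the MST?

S-X

Kruskal: consider edges lightest-first.
Q—S (2): add — endpoints in different components.
V—X (2): add — endpoints in different components.
W—X (2): add — endpoints in different components.
Q—T (3): add — endpoints in different components.
P—U (4): add — endpoints in different components.
S—X (4): add — endpoints in different components.
S—W (5): skip — W and S already connected.
U—X (7): add — endpoints in different components.
The 6th edge added is S—X.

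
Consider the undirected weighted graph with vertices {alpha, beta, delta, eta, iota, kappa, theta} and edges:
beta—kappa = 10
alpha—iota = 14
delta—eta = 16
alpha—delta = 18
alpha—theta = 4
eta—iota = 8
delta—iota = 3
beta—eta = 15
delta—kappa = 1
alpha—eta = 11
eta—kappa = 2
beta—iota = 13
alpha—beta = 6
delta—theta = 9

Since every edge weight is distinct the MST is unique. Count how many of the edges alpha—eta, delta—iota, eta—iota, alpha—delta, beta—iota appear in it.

1

Kruskal: consider edges lightest-first.
delta—kappa (1): add. Components now {beta} {eta} {theta} {alpha} {delta,kappa} {iota}
eta—kappa (2): add. Components now {beta} {delta,eta,kappa} {theta} {alpha} {iota}
delta—iota (3): add. Components now {beta} {delta,eta,iota,kappa} {theta} {alpha}
alpha—theta (4): add. Components now {beta} {delta,eta,iota,kappa} {alpha,theta}
alpha—beta (6): add. Components now {alpha,beta,theta} {delta,eta,iota,kappa}
eta—iota (8): skip — eta and iota already connected.
delta—theta (9): add. Components now {alpha,beta,delta,eta,iota,kappa,theta}
MST edge set: {delta—kappa, eta—kappa, delta—iota, alpha—theta, alpha—beta, delta—theta}.
Of the listed edges, {delta—iota} are in the MST → 1.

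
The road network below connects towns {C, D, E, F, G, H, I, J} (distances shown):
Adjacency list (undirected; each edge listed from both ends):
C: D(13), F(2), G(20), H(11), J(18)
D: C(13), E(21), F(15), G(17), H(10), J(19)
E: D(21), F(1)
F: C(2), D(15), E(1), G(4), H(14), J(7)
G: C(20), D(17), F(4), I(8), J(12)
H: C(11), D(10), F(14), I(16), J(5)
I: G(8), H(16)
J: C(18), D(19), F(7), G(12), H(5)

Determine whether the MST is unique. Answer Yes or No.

Kruskal: consider edges lightest-first.
E-F (1): add — endpoints in different components.
C-F (2): add — endpoints in different components.
F-G (4): add — endpoints in different components.
H-J (5): add — endpoints in different components.
F-J (7): add — endpoints in different components.
G-I (8): add — endpoints in different components.
D-H (10): add — endpoints in different components.
Every non-tree edge has weight strictly greater than the heaviest edge on the tree path between its endpoints, so the MST is unique.

Yes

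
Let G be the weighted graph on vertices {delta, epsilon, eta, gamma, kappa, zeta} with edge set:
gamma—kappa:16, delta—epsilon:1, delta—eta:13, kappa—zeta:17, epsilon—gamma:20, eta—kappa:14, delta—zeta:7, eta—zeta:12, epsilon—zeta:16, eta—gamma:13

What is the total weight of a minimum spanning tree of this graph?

Prim's algorithm from eta:
Step 1: cheapest edge leaving the tree is eta—zeta (12); add zeta.
Step 2: cheapest edge leaving the tree is delta—zeta (7); add delta.
Step 3: cheapest edge leaving the tree is delta—epsilon (1); add epsilon.
Step 4: cheapest edge leaving the tree is eta—gamma (13); add gamma.
Step 5: cheapest edge leaving the tree is eta—kappa (14); add kappa.
MST edges: eta—zeta, delta—zeta, delta—epsilon, eta—gamma, eta—kappa; total weight 12+7+1+13+14 = 47.

47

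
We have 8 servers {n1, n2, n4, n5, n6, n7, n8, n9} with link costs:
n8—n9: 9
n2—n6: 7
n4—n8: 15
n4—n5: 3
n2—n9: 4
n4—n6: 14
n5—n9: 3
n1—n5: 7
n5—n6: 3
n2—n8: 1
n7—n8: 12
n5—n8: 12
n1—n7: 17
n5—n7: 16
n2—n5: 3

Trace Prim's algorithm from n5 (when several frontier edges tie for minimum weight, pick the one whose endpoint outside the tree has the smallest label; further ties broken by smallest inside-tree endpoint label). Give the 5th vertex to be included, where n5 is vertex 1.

Prim, starting at n5.
Step 1: cheapest edge leaving the tree is n2—n5 (3); add n2.
Step 2: cheapest edge leaving the tree is n2—n8 (1); add n8.
Step 3: cheapest edge leaving the tree is n4—n5 (3); add n4.
Step 4: cheapest edge leaving the tree is n5—n6 (3); add n6.
Step 5: cheapest edge leaving the tree is n5—n9 (3); add n9.
Step 6: cheapest edge leaving the tree is n1—n5 (7); add n1.
Step 7: cheapest edge leaving the tree is n7—n8 (12); add n7.
Vertex order: n5, n2, n8, n4, n6, n9, n1, n7. The 5th vertex is n6.

n6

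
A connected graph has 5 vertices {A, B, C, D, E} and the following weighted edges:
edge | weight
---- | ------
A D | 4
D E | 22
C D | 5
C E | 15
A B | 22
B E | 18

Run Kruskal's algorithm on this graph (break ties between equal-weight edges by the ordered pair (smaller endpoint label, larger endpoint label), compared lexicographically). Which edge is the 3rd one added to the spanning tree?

Kruskal's algorithm — process edges by increasing weight (ties by edge label):
A D (4): add. Components now {A,D} {B} {C} {E}
C D (5): add. Components now {A,C,D} {B} {E}
C E (15): add. Components now {A,C,D,E} {B}
B E (18): add. Components now {A,B,C,D,E}
The 3rd edge added is C E.

C-E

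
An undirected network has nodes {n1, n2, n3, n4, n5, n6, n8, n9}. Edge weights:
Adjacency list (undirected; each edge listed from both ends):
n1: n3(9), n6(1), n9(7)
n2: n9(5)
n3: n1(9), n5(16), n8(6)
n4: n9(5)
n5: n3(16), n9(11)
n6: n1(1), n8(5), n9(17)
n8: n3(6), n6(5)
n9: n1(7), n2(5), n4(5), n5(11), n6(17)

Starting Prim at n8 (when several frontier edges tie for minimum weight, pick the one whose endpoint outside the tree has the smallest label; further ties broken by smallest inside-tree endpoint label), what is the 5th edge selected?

n2-n9

Grow the tree from n8 using Prim:
Step 1: cheapest edge leaving the tree is n6–n8 (5); add n6.
Step 2: cheapest edge leaving the tree is n1–n6 (1); add n1.
Step 3: cheapest edge leaving the tree is n3–n8 (6); add n3.
Step 4: cheapest edge leaving the tree is n1–n9 (7); add n9.
Step 5: cheapest edge leaving the tree is n2–n9 (5); add n2.
Step 6: cheapest edge leaving the tree is n4–n9 (5); add n4.
Step 7: cheapest edge leaving the tree is n5–n9 (11); add n5.
The 5th edge added is n2–n9.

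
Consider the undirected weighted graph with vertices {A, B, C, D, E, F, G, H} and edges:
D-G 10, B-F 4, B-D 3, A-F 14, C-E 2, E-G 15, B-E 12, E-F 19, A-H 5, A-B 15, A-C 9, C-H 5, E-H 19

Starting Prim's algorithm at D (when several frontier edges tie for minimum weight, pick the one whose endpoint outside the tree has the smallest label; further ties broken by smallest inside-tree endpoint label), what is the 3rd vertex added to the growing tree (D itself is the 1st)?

Grow the tree from D using Prim:
Step 1: cheapest edge leaving the tree is B-D (3); add B.
Step 2: cheapest edge leaving the tree is B-F (4); add F.
Step 3: cheapest edge leaving the tree is D-G (10); add G.
Step 4: cheapest edge leaving the tree is B-E (12); add E.
Step 5: cheapest edge leaving the tree is C-E (2); add C.
Step 6: cheapest edge leaving the tree is C-H (5); add H.
Step 7: cheapest edge leaving the tree is A-H (5); add A.
Vertex order: D, B, F, G, E, C, H, A. The 3rd vertex is F.

F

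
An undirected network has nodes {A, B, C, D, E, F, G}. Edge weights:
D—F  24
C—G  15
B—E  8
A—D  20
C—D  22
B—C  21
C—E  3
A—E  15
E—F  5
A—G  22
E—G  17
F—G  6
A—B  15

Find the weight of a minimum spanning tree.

Prim, starting at G.
Step 1: frontier [F—G 6, C—G 15, E—G 17, A—G 22] → take F—G (6); add F.
Step 2: frontier [E—F 5, D—F 24, C—G 15, E—G 17, A—G 22] → take E—F (5); add E.
Step 3: frontier [C—E 3, B—E 8, A—E 15, D—F 24, C—G 15, A—G 22] → take C—E (3); add C.
Step 4: frontier [B—C 21, C—D 22, B—E 8, A—E 15, D—F 24, A—G 22] → take B—E (8); add B.
Step 5: frontier [A—B 15, C—D 22, A—E 15, D—F 24, A—G 22] → take A—B (15); add A.
Step 6: frontier [A—D 20, C—D 22, D—F 24] → take A—D (20); add D.
MST edges: F—G, E—F, C—E, B—E, A—B, A—D; total weight 6+5+3+8+15+20 = 57.

57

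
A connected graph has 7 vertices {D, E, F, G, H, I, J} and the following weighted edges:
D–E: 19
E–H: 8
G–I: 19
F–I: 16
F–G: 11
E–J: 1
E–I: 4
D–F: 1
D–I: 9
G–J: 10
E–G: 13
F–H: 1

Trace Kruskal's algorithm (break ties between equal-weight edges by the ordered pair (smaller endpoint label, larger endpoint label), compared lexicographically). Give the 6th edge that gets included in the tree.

Kruskal: consider edges lightest-first.
D–F (1): add. Components now {D,F} {E} {G} {H} {I} {J}
E–J (1): add. Components now {D,F} {E,J} {G} {H} {I}
F–H (1): add. Components now {D,F,H} {E,J} {G} {I}
E–I (4): add. Components now {D,F,H} {E,I,J} {G}
E–H (8): add. Components now {D,E,F,H,I,J} {G}
D–I (9): skip — D and I already connected.
G–J (10): add. Components now {D,E,F,G,H,I,J}
The 6th edge added is G–J.

G-J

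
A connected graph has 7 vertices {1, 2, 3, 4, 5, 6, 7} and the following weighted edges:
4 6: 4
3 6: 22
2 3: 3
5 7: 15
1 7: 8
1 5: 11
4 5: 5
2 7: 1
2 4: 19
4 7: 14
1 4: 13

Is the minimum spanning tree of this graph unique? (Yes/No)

Kruskal's algorithm — process edges by increasing weight (ties by edge label):
2 7 (1): add. Components now {1} {2,7} {3} {4} {5} {6}
2 3 (3): add. Components now {1} {2,3,7} {4} {5} {6}
4 6 (4): add. Components now {1} {2,3,7} {4,6} {5}
4 5 (5): add. Components now {1} {2,3,7} {4,5,6}
1 7 (8): add. Components now {1,2,3,7} {4,5,6}
1 5 (11): add. Components now {1,2,3,4,5,6,7}
Every non-tree edge has weight strictly greater than the heaviest edge on the tree path between its endpoints, so the MST is unique.

Yes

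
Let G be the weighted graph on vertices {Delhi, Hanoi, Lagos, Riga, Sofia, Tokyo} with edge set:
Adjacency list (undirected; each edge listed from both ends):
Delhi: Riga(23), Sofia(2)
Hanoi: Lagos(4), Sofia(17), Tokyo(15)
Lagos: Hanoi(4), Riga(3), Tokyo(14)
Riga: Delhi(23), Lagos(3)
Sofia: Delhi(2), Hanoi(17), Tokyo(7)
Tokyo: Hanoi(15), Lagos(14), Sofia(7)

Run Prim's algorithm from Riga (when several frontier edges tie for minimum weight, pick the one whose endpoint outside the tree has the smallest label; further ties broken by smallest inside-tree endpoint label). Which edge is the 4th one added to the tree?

Grow the tree from Riga using Prim:
Step 1: cheapest edge leaving the tree is Lagos—Riga (3); add Lagos.
Step 2: cheapest edge leaving the tree is Hanoi—Lagos (4); add Hanoi.
Step 3: cheapest edge leaving the tree is Lagos—Tokyo (14); add Tokyo.
Step 4: cheapest edge leaving the tree is Sofia—Tokyo (7); add Sofia.
Step 5: cheapest edge leaving the tree is Delhi—Sofia (2); add Delhi.
The 4th edge added is Sofia—Tokyo.

Sofia-Tokyo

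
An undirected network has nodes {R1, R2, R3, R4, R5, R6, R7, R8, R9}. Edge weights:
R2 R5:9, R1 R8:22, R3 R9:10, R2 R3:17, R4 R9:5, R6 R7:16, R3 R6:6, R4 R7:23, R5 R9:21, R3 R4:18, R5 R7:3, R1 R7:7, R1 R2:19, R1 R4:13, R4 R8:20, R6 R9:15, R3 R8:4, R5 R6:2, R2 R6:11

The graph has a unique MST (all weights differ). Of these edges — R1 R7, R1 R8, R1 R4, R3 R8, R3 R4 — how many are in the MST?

Kruskal: consider edges lightest-first.
R5 R6 (2): add — endpoints in different components.
R5 R7 (3): add — endpoints in different components.
R3 R8 (4): add — endpoints in different components.
R4 R9 (5): add — endpoints in different components.
R3 R6 (6): add — endpoints in different components.
R1 R7 (7): add — endpoints in different components.
R2 R5 (9): add — endpoints in different components.
R3 R9 (10): add — endpoints in different components.
MST edge set: {R5 R6, R5 R7, R3 R8, R4 R9, R3 R6, R1 R7, R2 R5, R3 R9}.
Of the listed edges, {R1 R7, R3 R8} are in the MST → 2.

2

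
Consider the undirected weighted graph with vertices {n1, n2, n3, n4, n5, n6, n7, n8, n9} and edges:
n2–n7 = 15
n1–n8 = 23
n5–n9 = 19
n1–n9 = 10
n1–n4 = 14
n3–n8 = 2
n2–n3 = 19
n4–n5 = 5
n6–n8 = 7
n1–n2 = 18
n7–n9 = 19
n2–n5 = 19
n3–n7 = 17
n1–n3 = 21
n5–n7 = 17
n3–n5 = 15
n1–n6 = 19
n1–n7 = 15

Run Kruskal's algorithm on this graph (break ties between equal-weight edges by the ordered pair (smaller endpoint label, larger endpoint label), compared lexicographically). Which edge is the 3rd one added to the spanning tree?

n6-n8

Kruskal: consider edges lightest-first.
n3–n8 (2): add — endpoints in different components.
n4–n5 (5): add — endpoints in different components.
n6–n8 (7): add — endpoints in different components.
n1–n9 (10): add — endpoints in different components.
n1–n4 (14): add — endpoints in different components.
n1–n7 (15): add — endpoints in different components.
n2–n7 (15): add — endpoints in different components.
n3–n5 (15): add — endpoints in different components.
The 3rd edge added is n6–n8.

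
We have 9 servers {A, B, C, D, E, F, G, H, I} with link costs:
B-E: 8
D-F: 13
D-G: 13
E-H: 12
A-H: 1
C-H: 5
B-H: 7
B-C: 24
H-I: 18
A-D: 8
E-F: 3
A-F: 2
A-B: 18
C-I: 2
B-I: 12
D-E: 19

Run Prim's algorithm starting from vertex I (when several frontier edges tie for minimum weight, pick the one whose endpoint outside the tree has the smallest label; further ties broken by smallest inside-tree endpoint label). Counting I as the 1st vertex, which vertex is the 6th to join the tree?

Prim's algorithm from I:
Step 1: cheapest edge leaving the tree is C-I (2); add C.
Step 2: cheapest edge leaving the tree is C-H (5); add H.
Step 3: cheapest edge leaving the tree is A-H (1); add A.
Step 4: cheapest edge leaving the tree is A-F (2); add F.
Step 5: cheapest edge leaving the tree is E-F (3); add E.
Step 6: cheapest edge leaving the tree is B-H (7); add B.
Step 7: cheapest edge leaving the tree is A-D (8); add D.
Step 8: cheapest edge leaving the tree is D-G (13); add G.
Vertex order: I, C, H, A, F, E, B, D, G. The 6th vertex is E.

E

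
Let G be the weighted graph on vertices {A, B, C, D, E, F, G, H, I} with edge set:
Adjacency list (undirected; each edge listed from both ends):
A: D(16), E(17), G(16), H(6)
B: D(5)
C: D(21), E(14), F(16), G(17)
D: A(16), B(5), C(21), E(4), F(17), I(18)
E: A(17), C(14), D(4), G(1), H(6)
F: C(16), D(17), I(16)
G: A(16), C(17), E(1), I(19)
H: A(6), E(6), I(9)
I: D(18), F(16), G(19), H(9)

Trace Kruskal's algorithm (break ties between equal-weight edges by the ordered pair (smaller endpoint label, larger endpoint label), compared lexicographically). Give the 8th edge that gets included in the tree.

Sort edges by weight, then run Kruskal:
E-G (1): add — endpoints in different components.
D-E (4): add — endpoints in different components.
B-D (5): add — endpoints in different components.
A-H (6): add — endpoints in different components.
E-H (6): add — endpoints in different components.
H-I (9): add — endpoints in different components.
C-E (14): add — endpoints in different components.
A-D (16): skip — A and D already connected.
A-G (16): skip — A and G already connected.
C-F (16): add — endpoints in different components.
The 8th edge added is C-F.

C-F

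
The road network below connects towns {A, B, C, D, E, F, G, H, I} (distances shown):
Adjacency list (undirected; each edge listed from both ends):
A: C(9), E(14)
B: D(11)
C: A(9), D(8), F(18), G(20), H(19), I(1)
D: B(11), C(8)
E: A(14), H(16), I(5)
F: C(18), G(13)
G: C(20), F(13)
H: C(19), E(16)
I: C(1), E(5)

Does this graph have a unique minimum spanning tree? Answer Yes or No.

Yes

Sort edges by weight, then run Kruskal:
C I (1): add — endpoints in different components.
E I (5): add — endpoints in different components.
C D (8): add — endpoints in different components.
A C (9): add — endpoints in different components.
B D (11): add — endpoints in different components.
F G (13): add — endpoints in different components.
A E (14): skip — A and E already connected.
E H (16): add — endpoints in different components.
C F (18): add — endpoints in different components.
Every non-tree edge has weight strictly greater than the heaviest edge on the tree path between its endpoints, so the MST is unique.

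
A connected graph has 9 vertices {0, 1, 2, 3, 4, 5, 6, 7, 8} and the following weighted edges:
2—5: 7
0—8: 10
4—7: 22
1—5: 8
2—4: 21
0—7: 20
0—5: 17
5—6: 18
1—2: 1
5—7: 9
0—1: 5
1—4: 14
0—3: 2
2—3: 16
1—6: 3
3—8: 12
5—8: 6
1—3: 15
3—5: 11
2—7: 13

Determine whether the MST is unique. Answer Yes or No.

Kruskal: consider edges lightest-first.
1—2 (1): add — endpoints in different components.
0—3 (2): add — endpoints in different components.
1—6 (3): add — endpoints in different components.
0—1 (5): add — endpoints in different components.
5—8 (6): add — endpoints in different components.
2—5 (7): add — endpoints in different components.
1—5 (8): skip — 1 and 5 already connected.
5—7 (9): add — endpoints in different components.
0—8 (10): skip — 0 and 8 already connected.
3—5 (11): skip — 3 and 5 already connected.
3—8 (12): skip — 3 and 8 already connected.
2—7 (13): skip — 2 and 7 already connected.
1—4 (14): add — endpoints in different components.
Every non-tree edge has weight strictly greater than the heaviest edge on the tree path between its endpoints, so the MST is unique.

Yes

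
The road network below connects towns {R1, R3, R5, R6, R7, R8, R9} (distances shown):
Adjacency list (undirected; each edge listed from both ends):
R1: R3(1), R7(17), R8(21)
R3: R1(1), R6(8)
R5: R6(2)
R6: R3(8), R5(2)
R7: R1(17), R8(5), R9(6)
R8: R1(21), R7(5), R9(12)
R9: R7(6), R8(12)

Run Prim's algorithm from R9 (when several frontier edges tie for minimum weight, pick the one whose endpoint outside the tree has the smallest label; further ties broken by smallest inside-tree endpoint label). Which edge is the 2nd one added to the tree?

Prim, starting at R9.
Step 1: frontier [R7–R9 6, R8–R9 12] → take R7–R9 (6); add R7.
Step 2: frontier [R7–R8 5, R1–R7 17, R8–R9 12] → take R7–R8 (5); add R8.
Step 3: frontier [R1–R7 17, R1–R8 21] → take R1–R7 (17); add R1.
Step 4: frontier [R1–R3 1] → take R1–R3 (1); add R3.
Step 5: frontier [R3–R6 8] → take R3–R6 (8); add R6.
Step 6: frontier [R5–R6 2] → take R5–R6 (2); add R5.
The 2nd edge added is R7–R8.

R7-R8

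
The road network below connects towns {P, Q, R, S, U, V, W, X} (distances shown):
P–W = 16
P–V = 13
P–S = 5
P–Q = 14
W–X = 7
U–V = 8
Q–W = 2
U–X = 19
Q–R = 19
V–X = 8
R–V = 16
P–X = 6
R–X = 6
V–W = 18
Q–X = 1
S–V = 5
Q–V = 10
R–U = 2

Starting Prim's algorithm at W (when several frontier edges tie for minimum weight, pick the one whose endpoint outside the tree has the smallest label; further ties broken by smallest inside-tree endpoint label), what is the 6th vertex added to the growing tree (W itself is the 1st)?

Prim's algorithm from W:
Step 1: cheapest edge leaving the tree is Q–W (2); add Q.
Step 2: cheapest edge leaving the tree is Q–X (1); add X.
Step 3: cheapest edge leaving the tree is P–X (6); add P.
Step 4: cheapest edge leaving the tree is P–S (5); add S.
Step 5: cheapest edge leaving the tree is S–V (5); add V.
Step 6: cheapest edge leaving the tree is R–X (6); add R.
Step 7: cheapest edge leaving the tree is R–U (2); add U.
Vertex order: W, Q, X, P, S, V, R, U. The 6th vertex is V.

V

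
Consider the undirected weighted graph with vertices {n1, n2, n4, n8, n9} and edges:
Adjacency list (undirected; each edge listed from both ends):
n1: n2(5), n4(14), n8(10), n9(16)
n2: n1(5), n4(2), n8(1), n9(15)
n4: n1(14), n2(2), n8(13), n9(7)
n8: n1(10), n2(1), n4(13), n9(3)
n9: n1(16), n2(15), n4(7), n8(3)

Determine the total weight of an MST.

11

Grow the tree from n2 using Prim:
Step 1: cheapest edge leaving the tree is n2-n8 (1); add n8.
Step 2: cheapest edge leaving the tree is n2-n4 (2); add n4.
Step 3: cheapest edge leaving the tree is n8-n9 (3); add n9.
Step 4: cheapest edge leaving the tree is n1-n2 (5); add n1.
MST edges: n2-n8, n2-n4, n8-n9, n1-n2; total weight 1+2+3+5 = 11.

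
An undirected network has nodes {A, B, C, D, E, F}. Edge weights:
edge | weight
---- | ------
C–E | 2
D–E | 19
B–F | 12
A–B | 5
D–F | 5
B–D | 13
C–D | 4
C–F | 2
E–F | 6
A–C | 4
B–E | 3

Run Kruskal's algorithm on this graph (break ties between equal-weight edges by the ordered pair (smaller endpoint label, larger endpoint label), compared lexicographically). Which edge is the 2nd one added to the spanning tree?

Kruskal: consider edges lightest-first.
C–E (2): add. Components now {A} {B} {C,E} {D} {F}
C–F (2): add. Components now {A} {B} {C,E,F} {D}
B–E (3): add. Components now {A} {B,C,E,F} {D}
A–C (4): add. Components now {A,B,C,E,F} {D}
C–D (4): add. Components now {A,B,C,D,E,F}
The 2nd edge added is C–F.

C-F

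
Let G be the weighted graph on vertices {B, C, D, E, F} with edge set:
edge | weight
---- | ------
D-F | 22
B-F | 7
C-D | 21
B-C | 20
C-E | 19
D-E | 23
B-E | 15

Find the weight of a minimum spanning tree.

62

Kruskal's algorithm — process edges by increasing weight (ties by edge label):
B-F (7): add. Components now {B,F} {C} {D} {E}
B-E (15): add. Components now {B,E,F} {C} {D}
C-E (19): add. Components now {B,C,E,F} {D}
B-C (20): skip — B and C already connected.
C-D (21): add. Components now {B,C,D,E,F}
MST edges: B-F, B-E, C-E, C-D; total weight 7+15+19+21 = 62.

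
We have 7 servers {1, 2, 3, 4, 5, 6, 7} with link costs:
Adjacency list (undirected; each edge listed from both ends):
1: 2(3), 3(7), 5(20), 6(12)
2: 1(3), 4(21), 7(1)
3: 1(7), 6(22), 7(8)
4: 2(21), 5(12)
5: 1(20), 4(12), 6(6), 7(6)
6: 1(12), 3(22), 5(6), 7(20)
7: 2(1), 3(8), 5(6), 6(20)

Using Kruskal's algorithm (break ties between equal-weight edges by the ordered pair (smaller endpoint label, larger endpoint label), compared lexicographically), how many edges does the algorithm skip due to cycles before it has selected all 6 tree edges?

2

Kruskal: consider edges lightest-first.
2 7 (1): add — endpoints in different components.
1 2 (3): add — endpoints in different components.
5 6 (6): add — endpoints in different components.
5 7 (6): add — endpoints in different components.
1 3 (7): add — endpoints in different components.
3 7 (8): skip — 3 and 7 already connected.
1 6 (12): skip — 1 and 6 already connected.
4 5 (12): add — endpoints in different components.
Edges rejected before the tree was complete: 2.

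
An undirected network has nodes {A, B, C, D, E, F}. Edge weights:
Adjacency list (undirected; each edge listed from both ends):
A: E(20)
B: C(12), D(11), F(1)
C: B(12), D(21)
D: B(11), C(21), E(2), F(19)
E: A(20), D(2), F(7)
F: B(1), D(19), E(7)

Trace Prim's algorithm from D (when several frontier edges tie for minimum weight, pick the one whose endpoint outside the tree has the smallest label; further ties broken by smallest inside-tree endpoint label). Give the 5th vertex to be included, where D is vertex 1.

C

Grow the tree from D using Prim:
Step 1: cheapest edge leaving the tree is D—E (2); add E.
Step 2: cheapest edge leaving the tree is E—F (7); add F.
Step 3: cheapest edge leaving the tree is B—F (1); add B.
Step 4: cheapest edge leaving the tree is B—C (12); add C.
Step 5: cheapest edge leaving the tree is A—E (20); add A.
Vertex order: D, E, F, B, C, A. The 5th vertex is C.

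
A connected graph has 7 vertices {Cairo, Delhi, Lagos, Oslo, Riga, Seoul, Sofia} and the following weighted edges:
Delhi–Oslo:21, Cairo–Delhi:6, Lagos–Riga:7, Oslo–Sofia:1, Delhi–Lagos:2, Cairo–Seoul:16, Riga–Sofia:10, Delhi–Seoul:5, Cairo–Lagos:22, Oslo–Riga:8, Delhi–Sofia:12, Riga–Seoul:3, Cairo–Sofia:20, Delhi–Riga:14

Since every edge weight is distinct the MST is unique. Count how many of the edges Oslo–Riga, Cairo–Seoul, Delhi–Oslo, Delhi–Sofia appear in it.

1

Kruskal's algorithm — process edges by increasing weight (ties by edge label):
Oslo–Sofia (1): add. Components now {Lagos} {Cairo} {Oslo,Sofia} {Delhi} {Riga} {Seoul}
Delhi–Lagos (2): add. Components now {Delhi,Lagos} {Cairo} {Oslo,Sofia} {Riga} {Seoul}
Riga–Seoul (3): add. Components now {Delhi,Lagos} {Cairo} {Oslo,Sofia} {Riga,Seoul}
Delhi–Seoul (5): add. Components now {Delhi,Lagos,Riga,Seoul} {Cairo} {Oslo,Sofia}
Cairo–Delhi (6): add. Components now {Cairo,Delhi,Lagos,Riga,Seoul} {Oslo,Sofia}
Lagos–Riga (7): skip — Lagos and Riga already connected.
Oslo–Riga (8): add. Components now {Cairo,Delhi,Lagos,Oslo,Riga,Seoul,Sofia}
MST edge set: {Oslo–Sofia, Delhi–Lagos, Riga–Seoul, Delhi–Seoul, Cairo–Delhi, Oslo–Riga}.
Of the listed edges, {Oslo–Riga} are in the MST → 1.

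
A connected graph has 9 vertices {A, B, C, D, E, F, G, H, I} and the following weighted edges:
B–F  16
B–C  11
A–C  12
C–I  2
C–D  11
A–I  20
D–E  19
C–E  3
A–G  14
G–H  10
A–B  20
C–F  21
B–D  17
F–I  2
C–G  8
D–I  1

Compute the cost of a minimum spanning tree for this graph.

Prim, starting at D.
Step 1: cheapest edge leaving the tree is D–I (1); add I.
Step 2: cheapest edge leaving the tree is C–I (2); add C.
Step 3: cheapest edge leaving the tree is F–I (2); add F.
Step 4: cheapest edge leaving the tree is C–E (3); add E.
Step 5: cheapest edge leaving the tree is C–G (8); add G.
Step 6: cheapest edge leaving the tree is G–H (10); add H.
Step 7: cheapest edge leaving the tree is B–C (11); add B.
Step 8: cheapest edge leaving the tree is A–C (12); add A.
MST edges: D–I, C–I, F–I, C–E, C–G, G–H, B–C, A–C; total weight 1+2+2+3+8+10+11+12 = 49.

49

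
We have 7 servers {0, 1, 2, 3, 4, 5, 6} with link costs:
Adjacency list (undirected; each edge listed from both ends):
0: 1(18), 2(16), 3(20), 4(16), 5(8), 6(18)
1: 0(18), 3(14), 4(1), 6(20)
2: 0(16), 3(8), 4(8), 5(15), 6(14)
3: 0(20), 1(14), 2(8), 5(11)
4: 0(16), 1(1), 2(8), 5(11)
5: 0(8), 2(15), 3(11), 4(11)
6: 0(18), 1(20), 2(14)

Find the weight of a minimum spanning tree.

Prim, starting at 3.
Step 1: cheapest edge leaving the tree is 2-3 (8); add 2.
Step 2: cheapest edge leaving the tree is 2-4 (8); add 4.
Step 3: cheapest edge leaving the tree is 1-4 (1); add 1.
Step 4: cheapest edge leaving the tree is 3-5 (11); add 5.
Step 5: cheapest edge leaving the tree is 0-5 (8); add 0.
Step 6: cheapest edge leaving the tree is 2-6 (14); add 6.
MST edges: 2-3, 2-4, 1-4, 3-5, 0-5, 2-6; total weight 8+8+1+11+8+14 = 50.

50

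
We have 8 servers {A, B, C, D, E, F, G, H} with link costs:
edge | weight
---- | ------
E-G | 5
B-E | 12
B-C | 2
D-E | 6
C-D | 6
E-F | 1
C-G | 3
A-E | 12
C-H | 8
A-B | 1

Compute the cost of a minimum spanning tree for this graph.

26

Sort edges by weight, then run Kruskal:
A-B (1): add — endpoints in different components.
E-F (1): add — endpoints in different components.
B-C (2): add — endpoints in different components.
C-G (3): add — endpoints in different components.
E-G (5): add — endpoints in different components.
C-D (6): add — endpoints in different components.
D-E (6): skip — D and E already connected.
C-H (8): add — endpoints in different components.
MST edges: A-B, E-F, B-C, C-G, E-G, C-D, C-H; total weight 1+1+2+3+5+6+8 = 26.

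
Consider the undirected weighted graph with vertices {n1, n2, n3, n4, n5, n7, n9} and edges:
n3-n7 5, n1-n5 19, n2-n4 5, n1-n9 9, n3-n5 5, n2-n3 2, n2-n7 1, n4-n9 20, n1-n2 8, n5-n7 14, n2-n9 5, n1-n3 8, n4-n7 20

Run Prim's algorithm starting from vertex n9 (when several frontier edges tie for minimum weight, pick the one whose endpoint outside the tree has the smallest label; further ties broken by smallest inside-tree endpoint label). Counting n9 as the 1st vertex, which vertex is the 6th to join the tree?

Prim, starting at n9.
Step 1: cheapest edge leaving the tree is n2-n9 (5); add n2.
Step 2: cheapest edge leaving the tree is n2-n7 (1); add n7.
Step 3: cheapest edge leaving the tree is n2-n3 (2); add n3.
Step 4: cheapest edge leaving the tree is n2-n4 (5); add n4.
Step 5: cheapest edge leaving the tree is n3-n5 (5); add n5.
Step 6: cheapest edge leaving the tree is n1-n2 (8); add n1.
Vertex order: n9, n2, n7, n3, n4, n5, n1. The 6th vertex is n5.

n5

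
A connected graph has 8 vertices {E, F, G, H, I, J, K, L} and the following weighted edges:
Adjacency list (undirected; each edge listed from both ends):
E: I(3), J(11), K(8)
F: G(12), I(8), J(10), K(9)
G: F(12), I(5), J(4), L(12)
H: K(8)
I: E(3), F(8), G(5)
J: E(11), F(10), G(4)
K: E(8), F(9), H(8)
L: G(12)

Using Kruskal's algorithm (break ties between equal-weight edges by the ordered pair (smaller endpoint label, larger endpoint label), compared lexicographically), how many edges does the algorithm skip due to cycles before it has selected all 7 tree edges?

4

Kruskal's algorithm — process edges by increasing weight (ties by edge label):
E-I (3): add — endpoints in different components.
G-J (4): add — endpoints in different components.
G-I (5): add — endpoints in different components.
E-K (8): add — endpoints in different components.
F-I (8): add — endpoints in different components.
H-K (8): add — endpoints in different components.
F-K (9): skip — F and K already connected.
F-J (10): skip — F and J already connected.
E-J (11): skip — E and J already connected.
F-G (12): skip — F and G already connected.
G-L (12): add — endpoints in different components.
Edges rejected before the tree was complete: 4.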